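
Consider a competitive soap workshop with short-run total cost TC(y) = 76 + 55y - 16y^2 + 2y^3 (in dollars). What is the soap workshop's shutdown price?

$23 per unit

The shutdown price is the minimum of AVC. VC = 55y - 16y^2 + 2y^3, so AVC = 55 - 16y + 2y^2.
At the minimum of AVC, MC = AVC. MC = 55 - 32y + 6y^2; setting MC = AVC gives 4y^2 - 16y = 0, so y = 4. min AVC = 23.
So the shutdown price is $23.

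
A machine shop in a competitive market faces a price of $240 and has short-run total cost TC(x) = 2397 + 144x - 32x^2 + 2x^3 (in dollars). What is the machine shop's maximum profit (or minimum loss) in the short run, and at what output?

Profit = -$93 at x = 12

AVC = 144 - 32x + 2x^2; min AVC = $16 at x = 8. Since P = $240 ≥ min AVC, the firm produces.
With MC = 144 - 64x + 6x^2, P = MC on the upward-sloping part at x* = 12.
TR = 240·12 = 2880. TC = 2397 + 576 = 2973. Profit = 2880 − 2973 = -$93.
By producing, the firm covers all variable cost plus $2304 of fixed cost; shutting down would lose the full $2397.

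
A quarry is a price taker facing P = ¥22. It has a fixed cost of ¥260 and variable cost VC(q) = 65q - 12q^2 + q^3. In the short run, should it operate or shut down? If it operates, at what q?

Shut down

Variable cost is VC = 65q - 12q^2 + q^3, so AVC = VC/q = 65 - 12q + q^2 and MC = dTC/dq = 65 - 24q + 3q^2.
The AVC parabola has its vertex at q = 12/2 = 6, where AVC = 65 - 12·6 + 6^2 = ¥29.
With P < min AVC (¥22 < ¥29), every unit sold adds to the loss.
Best response: produce nothing and absorb the ¥260 fixed cost.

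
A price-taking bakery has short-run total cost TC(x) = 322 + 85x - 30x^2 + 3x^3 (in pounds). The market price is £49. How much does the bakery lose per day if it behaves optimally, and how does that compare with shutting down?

AVC = 85 - 30x + 3x^2 has its minimum £10 at x = 5; price £49 clears that bar, so the firm operates.
MC = 85 - 60x + 9x^2. Setting P = MC and taking the root on the rising branch gives x* = 6.
TR = 49·6 = 294. TC = 322 + 78 = 400. Profit = 294 − 400 = -£106.
Shutting down would mean losing the fixed cost of £322, so operating at a loss of £106 is better by £216.

Profit = -£106 at x = 6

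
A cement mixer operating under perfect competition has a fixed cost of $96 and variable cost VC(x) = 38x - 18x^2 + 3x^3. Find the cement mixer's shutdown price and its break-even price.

Shutdown price = min AVC. AVC = 38 - 18x + 3x^2, with vertex at x = 3 and minimum $11.
ATC = 96/x + 38 - 18x + 3x^2. Setting dATC/dx = −96/x^2 − 18 + 6x = 0 gives x = 4 (since 6·4^3 − 18·4^2 = 96).
min ATC = 96/4 + 38 − 18·4 + 3·4^2 = $38. That is the break-even price.
Between these two prices the firm operates at a loss; above $38 it earns a profit.

Shutdown price = $11; break-even price = $38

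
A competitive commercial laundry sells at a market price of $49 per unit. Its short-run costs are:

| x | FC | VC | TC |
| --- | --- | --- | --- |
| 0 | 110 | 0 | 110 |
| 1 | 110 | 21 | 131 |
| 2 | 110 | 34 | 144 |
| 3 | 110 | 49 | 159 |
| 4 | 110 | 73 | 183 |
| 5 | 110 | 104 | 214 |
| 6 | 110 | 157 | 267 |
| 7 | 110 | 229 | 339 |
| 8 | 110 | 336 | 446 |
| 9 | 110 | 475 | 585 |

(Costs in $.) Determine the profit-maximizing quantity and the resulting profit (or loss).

x = 5; profit = $31

Compute π = P·x − TC at each output: x=0: -110; x=1: -82; x=2: -46; x=3: -12; x=4: 13; x=5: 31; x=6: 27; x=7: 4; x=8: -54; x=9: -144.
Profit is maximized at x = 5. AVC there is 104/5 = $20.80 ≤ P, so producing beats shutting down (which would give -$110).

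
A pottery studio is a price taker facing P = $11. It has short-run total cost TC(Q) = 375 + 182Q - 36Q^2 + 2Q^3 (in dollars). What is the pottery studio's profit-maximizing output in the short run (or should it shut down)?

Variable cost is VC = 182Q - 36Q^2 + 2Q^3, so AVC = VC/Q = 182 - 36Q + 2Q^2 and MC = dTC/dQ = 182 - 72Q + 6Q^2.
AVC hits its minimum where MC = AVC, at Q = 9, giving min AVC = 182 - 36·9 + 2·9^2 = $20.
Since P = $11 < min AVC = $20, price fails to cover variable cost at any output.
The firm minimizes its loss by shutting down and losing only its fixed cost of $375.

Shut down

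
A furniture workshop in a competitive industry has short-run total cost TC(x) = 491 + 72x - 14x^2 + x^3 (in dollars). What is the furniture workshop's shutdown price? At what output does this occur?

$23 per unit, at x = 7

Short-run supply begins at min AVC. From VC = 72x - 14x^2 + x^3, AVC = 72 - 14x + x^2.
At the minimum of AVC, MC = AVC. MC = 72 - 28x + 3x^2; setting MC = AVC gives 2x^2 - 14x = 0, so x = 7. min AVC = 23.
For P < $23 the firm produces nothing.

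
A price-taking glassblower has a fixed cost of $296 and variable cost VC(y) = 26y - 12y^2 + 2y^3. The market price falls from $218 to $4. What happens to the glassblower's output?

MC = 26 - 24y + 6y^2; the shutdown threshold is min AVC = $8 (at y = 3).
With P = $218 above the shutdown price, P = MC gives y = 8.
At P = $4 < min AVC = $8, price no longer covers variable cost at any output, so the firm shuts down: y = 0.

Output falls from 8 to 0 (the firm shuts down)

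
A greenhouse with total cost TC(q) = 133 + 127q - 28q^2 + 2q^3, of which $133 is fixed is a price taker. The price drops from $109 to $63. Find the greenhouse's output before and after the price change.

AVC = 127 - 28q + 2q^2, minimized at q = 7 where min AVC = $29. MC = 127 - 56q + 6q^2.
At P = $109 ≥ min AVC, set P = MC on the rising branch: q = 9.
At P = $63 ≥ min AVC, set P = MC: q = 8. The firm stays open but cuts output.

Output falls from 9 to 8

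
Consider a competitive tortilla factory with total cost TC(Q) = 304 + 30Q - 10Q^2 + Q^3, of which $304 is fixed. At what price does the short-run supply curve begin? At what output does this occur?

$5 per unit, at Q = 5

The firm shuts down when price falls below the minimum of average variable cost. AVC = VC/Q = 30 - 10Q + Q^2.
dAVC/dQ = -10 + 2Q = 0 gives Q = 5. min AVC = 30 - 10·5 + 5^2 = 5.
The firm shuts down for any P below $5.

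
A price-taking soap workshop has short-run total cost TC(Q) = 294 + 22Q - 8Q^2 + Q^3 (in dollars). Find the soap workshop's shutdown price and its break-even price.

Shutdown price = $6; break-even price = $57

Shutdown price = min AVC. AVC = 22 - 8Q + Q^2, with vertex at Q = 4 and minimum $6.
ATC = 294/Q + 22 - 8Q + Q^2. Setting dATC/dQ = −294/Q^2 − 8 + 2Q = 0 gives Q = 7 (since 2·7^3 − 8·7^2 = 294).
min ATC = 294/7 + 22 − 8·7 + 7^2 = $57. That is the break-even price.
For $6 ≤ P < $57 the firm produces at a loss; below $6 it shuts down.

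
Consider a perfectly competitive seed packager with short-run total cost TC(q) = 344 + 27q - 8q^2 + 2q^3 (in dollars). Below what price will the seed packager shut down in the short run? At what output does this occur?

The firm shuts down when price falls below the minimum of average variable cost. AVC = VC/q = 27 - 8q + 2q^2.
dAVC/dq = -8 + 4q = 0 gives q = 2. min AVC = 27 - 8·2 + 2·2^2 = 19.
The firm shuts down for any P below $19.

$19 per unit, at q = 2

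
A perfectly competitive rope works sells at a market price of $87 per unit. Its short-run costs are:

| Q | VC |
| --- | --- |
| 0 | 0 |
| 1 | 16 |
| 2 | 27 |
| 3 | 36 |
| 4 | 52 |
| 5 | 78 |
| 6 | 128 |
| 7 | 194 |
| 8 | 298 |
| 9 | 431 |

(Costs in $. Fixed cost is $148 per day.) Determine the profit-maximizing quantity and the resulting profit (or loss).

Q = 7; profit = $267

Tabulate TR − TC: Q=0: -148; Q=1: -77; Q=2: -1; Q=3: 77; Q=4: 148; Q=5: 209; Q=6: 246; Q=7: 267; Q=8: 250; Q=9: 204.
Profit is maximized at Q = 7. AVC there is 194/7 = $27.71 ≤ P, so producing beats shutting down (which would give -$148).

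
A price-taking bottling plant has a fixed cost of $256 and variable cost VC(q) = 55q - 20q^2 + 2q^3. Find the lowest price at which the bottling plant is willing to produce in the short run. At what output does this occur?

The shutdown price is the minimum of AVC. VC = 55q - 20q^2 + 2q^3, so AVC = 55 - 20q + 2q^2.
At the minimum of AVC, MC = AVC. MC = 55 - 40q + 6q^2; setting MC = AVC gives 4q^2 - 20q = 0, so q = 5. min AVC = 5.
So the shutdown price is $5.

$5 per unit, at q = 5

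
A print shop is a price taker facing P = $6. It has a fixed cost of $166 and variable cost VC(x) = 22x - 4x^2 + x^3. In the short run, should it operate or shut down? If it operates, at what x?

Shut down

Strip out fixed cost: VC = 22x - 4x^2 + x^3. Then AVC = 22 - 4x + x^2 and MC = 22 - 8x + 3x^2.
The AVC parabola has its vertex at x = 4/2 = 2, where AVC = 22 - 4·2 + 2^2 = $18.
With P < min AVC ($6 < $18), every unit sold adds to the loss.
The firm minimizes its loss by shutting down and losing only its fixed cost of $166.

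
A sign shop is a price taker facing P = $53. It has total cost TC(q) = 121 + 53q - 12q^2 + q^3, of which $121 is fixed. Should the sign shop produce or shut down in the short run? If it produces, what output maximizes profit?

Produce at q = 8

From TC, MC = TC'(q) = 53 - 24q + 3q^2 and AVC = VC/q = 53 - 12q + q^2.
AVC is minimized where dAVC/dq = -12 + 2q = 0, at q = 6; min AVC = 53 - 12·6 + 6^2 = $17.
P = $53 exceeds min AVC = $17, so the firm stays open.
Solving P = MC: -24q + 3q^2 = 0 ⇒ q = 0 or 8. On the upward-sloping branch, q* = 8.
Check: AVC at q = 8 is $21 ≤ P, so revenue covers variable cost.
Profit = P·q − TC = 53·8 − 289 = $135.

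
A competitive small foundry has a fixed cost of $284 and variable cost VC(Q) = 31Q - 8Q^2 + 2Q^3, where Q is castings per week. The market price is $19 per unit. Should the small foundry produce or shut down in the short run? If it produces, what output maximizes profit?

Variable cost is VC = 31Q - 8Q^2 + 2Q^3, so AVC = VC/Q = 31 - 8Q + 2Q^2 and MC = dTC/dQ = 31 - 16Q + 6Q^2.
The AVC parabola has its vertex at Q = 8/4 = 2, where AVC = 31 - 8·2 + 2·2^2 = $23.
P = $19 lies below min AVC = $23; no output level covers variable cost.
The firm minimizes its loss by shutting down and losing only its fixed cost of $284.

Shut down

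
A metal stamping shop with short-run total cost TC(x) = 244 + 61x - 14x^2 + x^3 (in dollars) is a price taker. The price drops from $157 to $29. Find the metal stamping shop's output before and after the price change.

MC = 61 - 28x + 3x^2; the shutdown threshold is min AVC = $12 (at x = 7).
With P = $157 above the shutdown price, P = MC gives x = 12.
At P = $29 ≥ min AVC, set P = MC: x = 8. The firm stays open but cuts output.

Output falls from 12 to 8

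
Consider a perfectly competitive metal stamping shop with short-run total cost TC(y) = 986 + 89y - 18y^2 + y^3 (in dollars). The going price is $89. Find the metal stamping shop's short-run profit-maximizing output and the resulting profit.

Profit = -$122 at y = 12

AVC = 89 - 18y + y^2 has its minimum $8 at y = 9; price $89 clears that bar, so the firm operates.
MC = 89 - 36y + 3y^2. Setting P = MC and taking the root on the rising branch gives y* = 12.
TR = 89·12 = 1068. TC = 986 + 204 = 1190. Profit = 1068 − 1190 = -$122.
That loss of $122 beats the $986 the firm would lose by shutting down; producing recovers $864 of fixed cost.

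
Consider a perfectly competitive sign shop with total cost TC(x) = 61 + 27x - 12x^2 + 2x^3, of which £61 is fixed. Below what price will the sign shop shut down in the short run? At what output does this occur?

Short-run supply begins at min AVC. From VC = 27x - 12x^2 + 2x^3, AVC = 27 - 12x + 2x^2.
dAVC/dx = -12 + 4x = 0 gives x = 3. min AVC = 27 - 12·3 + 2·3^2 = 9.
So the shutdown price is £9.

£9 per unit, at x = 3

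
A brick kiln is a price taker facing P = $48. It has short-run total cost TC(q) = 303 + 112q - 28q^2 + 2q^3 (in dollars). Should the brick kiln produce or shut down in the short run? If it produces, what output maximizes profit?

Produce at q = 8

From TC, MC = TC'(q) = 112 - 56q + 6q^2 and AVC = VC/q = 112 - 28q + 2q^2.
AVC is minimized where dAVC/dq = -28 + 4q = 0, at q = 7; min AVC = 112 - 28·7 + 2·7^2 = $14.
Since P = $48 ≥ min AVC = $14, price covers variable cost and the firm should produce.
Set P = MC: 48 = 112 - 56q + 6q^2 → 64 - 56q + 6q^2 = 0. The roots are q = 4/3 and q = 8; the profit-maximizing output is on the rising part of MC, so q* = 8.
Check: AVC at q = 8 is $16 ≤ P, so revenue covers variable cost.
Profit = P·q − TC = 48·8 − 431 = -$47, a loss, but smaller than the $303 fixed cost the firm would lose by shutting down.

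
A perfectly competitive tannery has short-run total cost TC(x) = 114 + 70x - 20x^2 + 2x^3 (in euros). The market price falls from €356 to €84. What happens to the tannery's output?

AVC = 70 - 20x + 2x^2, minimized at x = 5 where min AVC = €20. MC = 70 - 40x + 6x^2.
At P = €356 ≥ min AVC, set P = MC on the rising branch: x = 11.
At P = €84 ≥ min AVC, set P = MC: x = 7. The firm stays open but cuts output.

Output falls from 11 to 7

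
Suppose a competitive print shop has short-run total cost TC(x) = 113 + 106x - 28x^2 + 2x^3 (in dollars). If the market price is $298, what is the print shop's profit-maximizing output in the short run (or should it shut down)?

From TC, MC = TC'(x) = 106 - 56x + 6x^2 and AVC = VC/x = 106 - 28x + 2x^2.
AVC hits its minimum where MC = AVC, at x = 7, giving min AVC = 106 - 28·7 + 2·7^2 = $8.
Because $298 ≥ $8, revenue can cover variable cost; the firm operates.
P = MC gives -192 - 56x + 6x^2 = 0, with roots -8/3 and 12. Take the larger (rising MC): x* = 12.
Check: AVC at x = 12 is $58 ≤ P, so revenue covers variable cost.
Profit = P·x − TC = 298·12 − 809 = $2767.

Produce at x = 12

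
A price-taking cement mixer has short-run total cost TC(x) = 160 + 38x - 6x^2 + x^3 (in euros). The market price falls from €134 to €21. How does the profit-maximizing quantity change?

Output falls from 8 to 0 (the firm shuts down)

MC = 38 - 12x + 3x^2; the shutdown threshold is min AVC = €29 (at x = 3).
At P = €134 ≥ min AVC, set P = MC on the rising branch: x = 8.
At P = €21 < min AVC = €29, price no longer covers variable cost at any output, so the firm shuts down: x = 0.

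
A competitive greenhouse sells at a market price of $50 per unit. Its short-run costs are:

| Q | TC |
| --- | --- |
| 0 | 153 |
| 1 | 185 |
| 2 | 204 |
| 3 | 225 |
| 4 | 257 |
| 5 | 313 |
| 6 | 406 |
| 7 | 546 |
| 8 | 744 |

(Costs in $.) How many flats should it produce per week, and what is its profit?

Compute π = P·Q − TC at each output: Q=0: -153; Q=1: -135; Q=2: -104; Q=3: -75; Q=4: -57; Q=5: -63; Q=6: -106; Q=7: -196; Q=8: -344.
Profit is maximized at Q = 4. AVC there is 104/4 = $26 ≤ P, so producing beats shutting down (which would give -$153).

Q = 4; profit = -$57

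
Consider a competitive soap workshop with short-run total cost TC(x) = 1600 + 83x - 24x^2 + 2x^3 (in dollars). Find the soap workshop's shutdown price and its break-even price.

Shutdown price = min AVC. AVC = 83 - 24x + 2x^2, with vertex at x = 6 and minimum $11.
ATC = 1600/x + 83 - 24x + 2x^2. Setting dATC/dx = −1600/x^2 − 24 + 4x = 0 gives x = 10 (since 4·10^3 − 24·10^2 = 1600).
min ATC = 1600/10 + 83 − 24·10 + 2·10^2 = $203. That is the break-even price.
For $11 ≤ P < $203 the firm produces at a loss; below $11 it shuts down.

Shutdown price = $11; break-even price = $203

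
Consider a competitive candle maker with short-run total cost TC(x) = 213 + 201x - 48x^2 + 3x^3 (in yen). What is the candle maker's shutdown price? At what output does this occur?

The shutdown price is the minimum of AVC. VC = 201x - 48x^2 + 3x^3, so AVC = 201 - 48x + 3x^2.
At the minimum of AVC, MC = AVC. MC = 201 - 96x + 9x^2; setting MC = AVC gives 6x^2 - 48x = 0, so x = 8. min AVC = 9.
The firm shuts down for any P below ¥9.

¥9 per unit, at x = 8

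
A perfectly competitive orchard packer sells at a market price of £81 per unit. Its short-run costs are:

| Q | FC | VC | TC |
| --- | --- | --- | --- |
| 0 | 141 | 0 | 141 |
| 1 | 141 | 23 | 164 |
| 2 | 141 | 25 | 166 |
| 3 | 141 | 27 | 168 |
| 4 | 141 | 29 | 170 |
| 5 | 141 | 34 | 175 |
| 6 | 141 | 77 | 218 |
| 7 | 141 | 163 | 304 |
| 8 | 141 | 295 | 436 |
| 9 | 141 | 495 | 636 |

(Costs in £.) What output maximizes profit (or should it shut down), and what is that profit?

Q = 6; profit = £268

Profit at each row (π = 81Q − TC): Q=0: -141; Q=1: -83; Q=2: -4; Q=3: 75; Q=4: 154; Q=5: 230; Q=6: 268; Q=7: 263; Q=8: 212; Q=9: 93.
Profit is maximized at Q = 6. AVC there is 77/6 = £12.83 ≤ P, so producing beats shutting down (which would give -£141).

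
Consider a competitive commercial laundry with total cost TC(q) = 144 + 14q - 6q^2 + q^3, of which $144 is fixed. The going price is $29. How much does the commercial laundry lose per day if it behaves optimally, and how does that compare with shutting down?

Profit = -$44 at q = 5

AVC = 14 - 6q + q^2; min AVC = $5 at q = 3. Since P = $29 ≥ min AVC, the firm produces.
With MC = 14 - 12q + 3q^2, P = MC on the upward-sloping part at q* = 5.
TR = 29·5 = 145. TC = 144 + 45 = 189. Profit = 145 − 189 = -$44.
Shutting down would mean losing the fixed cost of $144, so operating at a loss of $44 is better by $100.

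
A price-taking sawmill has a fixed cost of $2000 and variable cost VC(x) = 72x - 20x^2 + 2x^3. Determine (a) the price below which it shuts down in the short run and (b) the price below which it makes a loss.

Shutdown price = $22; break-even price = $272

AVC = 72 - 20x + 2x^2; minimized at x = 5, giving min AVC = $22. That is the shutdown price.
ATC = 2000/x + 72 - 20x + 2x^2. Setting dATC/dx = −2000/x^2 − 20 + 4x = 0 gives x = 10 (since 4·10^3 − 20·10^2 = 2000).
min ATC = 2000/10 + 72 − 20·10 + 2·10^2 = $272. That is the break-even price.
Between these two prices the firm operates at a loss; above $272 it earns a profit.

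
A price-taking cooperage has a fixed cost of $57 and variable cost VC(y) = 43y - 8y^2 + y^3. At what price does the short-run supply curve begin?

$27 per unit

The shutdown price is the minimum of AVC. VC = 43y - 8y^2 + y^3, so AVC = 43 - 8y + y^2.
At the minimum of AVC, MC = AVC. MC = 43 - 16y + 3y^2; setting MC = AVC gives 2y^2 - 8y = 0, so y = 4. min AVC = 27.
So the shutdown price is $27.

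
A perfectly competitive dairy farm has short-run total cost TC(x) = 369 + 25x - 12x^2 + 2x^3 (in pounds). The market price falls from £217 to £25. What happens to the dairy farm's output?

AVC = 25 - 12x + 2x^2, minimized at x = 3 where min AVC = £7. MC = 25 - 24x + 6x^2.
At P = £217 ≥ min AVC, set P = MC on the rising branch: x = 8.
At P = £25 ≥ min AVC, set P = MC: x = 4. The firm stays open but cuts output.

Output falls from 8 to 4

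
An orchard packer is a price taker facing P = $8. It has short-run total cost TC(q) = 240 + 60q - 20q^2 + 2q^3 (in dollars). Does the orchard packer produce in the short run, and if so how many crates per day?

Variable cost is VC = 60q - 20q^2 + 2q^3, so AVC = VC/q = 60 - 20q + 2q^2 and MC = dTC/dq = 60 - 40q + 6q^2.
AVC hits its minimum where MC = AVC, at q = 5, giving min AVC = 60 - 20·5 + 2·5^2 = $10.
Since P = $8 < min AVC = $10, price fails to cover variable cost at any output.
Shutting down limits the loss to fixed cost, $240.

Shut down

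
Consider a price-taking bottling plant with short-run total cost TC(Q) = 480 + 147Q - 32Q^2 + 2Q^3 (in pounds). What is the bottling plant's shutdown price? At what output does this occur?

The firm shuts down when price falls below the minimum of average variable cost. AVC = VC/Q = 147 - 32Q + 2Q^2.
dAVC/dQ = -32 + 4Q = 0 gives Q = 8. min AVC = 147 - 32·8 + 2·8^2 = 19.
So the shutdown price is £19.

£19 per unit, at Q = 8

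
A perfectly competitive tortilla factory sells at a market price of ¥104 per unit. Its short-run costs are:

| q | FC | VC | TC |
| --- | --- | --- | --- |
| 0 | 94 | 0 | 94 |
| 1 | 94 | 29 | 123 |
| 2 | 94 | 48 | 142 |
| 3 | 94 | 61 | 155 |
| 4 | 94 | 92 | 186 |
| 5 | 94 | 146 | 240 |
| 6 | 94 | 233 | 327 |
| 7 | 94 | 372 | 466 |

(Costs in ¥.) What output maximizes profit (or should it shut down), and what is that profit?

Profit at each row (π = 104q − TC): q=0: -94; q=1: -19; q=2: 66; q=3: 157; q=4: 230; q=5: 280; q=6: 297; q=7: 262.
Profit is maximized at q = 6. AVC there is 233/6 = ¥38.83 ≤ P, so producing beats shutting down (which would give -¥94).

q = 6; profit = ¥297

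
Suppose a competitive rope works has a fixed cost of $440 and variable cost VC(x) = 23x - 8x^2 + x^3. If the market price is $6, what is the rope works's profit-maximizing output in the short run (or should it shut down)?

Variable cost is VC = 23x - 8x^2 + x^3, so AVC = VC/x = 23 - 8x + x^2 and MC = dTC/dx = 23 - 16x + 3x^2.
AVC is minimized where dAVC/dx = -8 + 2x = 0, at x = 4; min AVC = 23 - 8·4 + 4^2 = $7.
With P < min AVC ($6 < $7), every unit sold adds to the loss.
Best response: produce nothing and absorb the $440 fixed cost.

Shut down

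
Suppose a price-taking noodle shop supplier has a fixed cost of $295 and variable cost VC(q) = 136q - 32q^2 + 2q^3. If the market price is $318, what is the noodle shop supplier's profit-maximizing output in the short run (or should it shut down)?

Strip out fixed cost: VC = 136q - 32q^2 + 2q^3. Then AVC = 136 - 32q + 2q^2 and MC = 136 - 64q + 6q^2.
AVC is minimized where dAVC/dq = -32 + 4q = 0, at q = 8; min AVC = 136 - 32·8 + 2·8^2 = $8.
Because $318 ≥ $8, revenue can cover variable cost; the firm operates.
P = MC gives -182 - 64q + 6q^2 = 0, with roots -7/3 and 13. Take the larger (rising MC): q* = 13.
Check: AVC at q = 13 is $58 ≤ P, so revenue covers variable cost.
Profit = P·q − TC = 318·13 − 1049 = $3085.

Produce at q = 13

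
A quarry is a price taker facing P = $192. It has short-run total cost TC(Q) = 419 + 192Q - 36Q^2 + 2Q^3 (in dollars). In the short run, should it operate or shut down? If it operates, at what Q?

Produce at Q = 12

From TC, MC = TC'(Q) = 192 - 72Q + 6Q^2 and AVC = VC/Q = 192 - 36Q + 2Q^2.
AVC hits its minimum where MC = AVC, at Q = 9, giving min AVC = 192 - 36·9 + 2·9^2 = $30.
Since P = $192 ≥ min AVC = $30, price covers variable cost and the firm should produce.
Set P = MC: 192 = 192 - 72Q + 6Q^2 → -72Q + 6Q^2 = 0. The roots are Q = 0 and Q = 12; the profit-maximizing output is on the rising part of MC, so Q* = 12.
Check: AVC at Q = 12 is $48 ≤ P, so revenue covers variable cost.
Profit = P·Q − TC = 192·12 − 995 = $1309.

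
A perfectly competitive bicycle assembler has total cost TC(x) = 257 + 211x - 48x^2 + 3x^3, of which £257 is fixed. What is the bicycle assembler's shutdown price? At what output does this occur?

£19 per unit, at x = 8

Short-run supply begins at min AVC. From VC = 211x - 48x^2 + 3x^3, AVC = 211 - 48x + 3x^2.
dAVC/dx = -48 + 6x = 0 gives x = 8. min AVC = 211 - 48·8 + 3·8^2 = 19.
So the shutdown price is £19.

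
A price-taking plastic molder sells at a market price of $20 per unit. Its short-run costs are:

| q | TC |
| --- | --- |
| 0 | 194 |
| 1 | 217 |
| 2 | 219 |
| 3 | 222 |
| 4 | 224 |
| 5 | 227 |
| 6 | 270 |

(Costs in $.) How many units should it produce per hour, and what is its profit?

Compute π = P·q − TC at each output: q=0: -194; q=1: -197; q=2: -179; q=3: -162; q=4: -144; q=5: -127; q=6: -150.
Profit is maximized at q = 5. AVC there is 33/5 = $6.60 ≤ P, so producing beats shutting down (which would give -$194).

q = 5; profit = -$127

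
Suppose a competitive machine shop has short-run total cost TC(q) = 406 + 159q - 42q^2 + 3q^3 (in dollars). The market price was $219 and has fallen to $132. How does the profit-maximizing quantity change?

Output falls from 10 to 9

AVC = 159 - 42q + 3q^2, minimized at q = 7 where min AVC = $12. MC = 159 - 84q + 9q^2.
At P = $219 ≥ min AVC, set P = MC on the rising branch: q = 10.
At P = $132 ≥ min AVC, set P = MC: q = 9. The firm stays open but cuts output.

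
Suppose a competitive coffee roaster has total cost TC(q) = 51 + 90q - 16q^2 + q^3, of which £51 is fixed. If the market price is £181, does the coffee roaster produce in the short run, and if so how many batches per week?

Strip out fixed cost: VC = 90q - 16q^2 + q^3. Then AVC = 90 - 16q + q^2 and MC = 90 - 32q + 3q^2.
AVC is minimized where dAVC/dq = -16 + 2q = 0, at q = 8; min AVC = 90 - 16·8 + 8^2 = £26.
Because £181 ≥ £26, revenue can cover variable cost; the firm operates.
P = MC gives -91 - 32q + 3q^2 = 0, with roots -7/3 and 13. Take the larger (rising MC): q* = 13.
Check: AVC at q = 13 is £51 ≤ P, so revenue covers variable cost.
Profit = P·q − TC = 181·13 − 714 = £1639.

Produce at q = 13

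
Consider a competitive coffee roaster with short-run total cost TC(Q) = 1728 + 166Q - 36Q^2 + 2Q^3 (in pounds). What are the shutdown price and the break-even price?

Shutdown price = £4; break-even price = £166

AVC = 166 - 36Q + 2Q^2; minimized at Q = 9, giving min AVC = £4. That is the shutdown price.
ATC = 1728/Q + 166 - 36Q + 2Q^2. Setting dATC/dQ = −1728/Q^2 − 36 + 4Q = 0 gives Q = 12 (since 4·12^3 − 36·12^2 = 1728).
min ATC = 1728/12 + 166 − 36·12 + 2·12^2 = £166. That is the break-even price.
For £4 ≤ P < £166 the firm produces at a loss; below £4 it shuts down.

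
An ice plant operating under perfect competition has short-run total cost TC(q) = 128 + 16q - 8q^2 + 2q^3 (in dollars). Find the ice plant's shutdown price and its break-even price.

AVC = 16 - 8q + 2q^2; minimized at q = 2, giving min AVC = $8. That is the shutdown price.
ATC = 128/q + 16 - 8q + 2q^2. Setting dATC/dq = −128/q^2 − 8 + 4q = 0 gives q = 4 (since 4·4^3 − 8·4^2 = 128).
min ATC = 128/4 + 16 − 8·4 + 2·4^2 = $48. That is the break-even price.
Between these two prices the firm operates at a loss; above $48 it earns a profit.

Shutdown price = $8; break-even price = $48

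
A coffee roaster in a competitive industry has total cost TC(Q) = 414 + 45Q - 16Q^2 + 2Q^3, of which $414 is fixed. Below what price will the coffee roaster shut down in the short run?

The firm shuts down when price falls below the minimum of average variable cost. AVC = VC/Q = 45 - 16Q + 2Q^2.
At the minimum of AVC, MC = AVC. MC = 45 - 32Q + 6Q^2; setting MC = AVC gives 4Q^2 - 16Q = 0, so Q = 4. min AVC = 13.
For P < $13 the firm produces nothing.

$13 per unit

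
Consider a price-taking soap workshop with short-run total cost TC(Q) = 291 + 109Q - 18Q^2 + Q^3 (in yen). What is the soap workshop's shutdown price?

The firm shuts down when price falls below the minimum of average variable cost. AVC = VC/Q = 109 - 18Q + Q^2.
At the minimum of AVC, MC = AVC. MC = 109 - 36Q + 3Q^2; setting MC = AVC gives 2Q^2 - 18Q = 0, so Q = 9. min AVC = 28.
For P < ¥28 the firm produces nothing.

¥28 per unit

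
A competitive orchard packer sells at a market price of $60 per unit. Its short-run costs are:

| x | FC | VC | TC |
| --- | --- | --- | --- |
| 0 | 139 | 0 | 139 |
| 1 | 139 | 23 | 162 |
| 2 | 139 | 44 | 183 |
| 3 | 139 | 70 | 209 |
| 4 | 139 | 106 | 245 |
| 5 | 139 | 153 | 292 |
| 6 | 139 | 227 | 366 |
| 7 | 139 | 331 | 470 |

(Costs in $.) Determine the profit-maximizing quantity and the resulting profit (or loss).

x = 5; profit = $8

Compute π = P·x − TC at each output: x=0: -139; x=1: -102; x=2: -63; x=3: -29; x=4: -5; x=5: 8; x=6: -6; x=7: -50.
Profit is maximized at x = 5. AVC there is 153/5 = $30.60 ≤ P, so producing beats shutting down (which would give -$139).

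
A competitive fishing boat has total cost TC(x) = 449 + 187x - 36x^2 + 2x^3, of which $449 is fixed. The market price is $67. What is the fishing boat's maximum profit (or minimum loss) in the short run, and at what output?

Profit = -$49 at x = 10

AVC = 187 - 36x + 2x^2; min AVC = $25 at x = 9. Since P = $67 ≥ min AVC, the firm produces.
MC = 187 - 72x + 6x^2. Setting P = MC and taking the root on the rising branch gives x* = 10.
TR = 67·10 = 670. TC = 449 + 270 = 719. Profit = 670 − 719 = -$49.
Shutting down would mean losing the fixed cost of $449, so operating at a loss of $49 is better by $400.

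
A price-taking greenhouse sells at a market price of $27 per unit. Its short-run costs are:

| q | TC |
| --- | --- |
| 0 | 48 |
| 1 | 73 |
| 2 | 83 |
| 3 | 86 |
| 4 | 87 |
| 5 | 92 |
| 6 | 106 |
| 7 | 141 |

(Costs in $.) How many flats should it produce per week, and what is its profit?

Tabulate TR − TC: q=0: -48; q=1: -46; q=2: -29; q=3: -5; q=4: 21; q=5: 43; q=6: 56; q=7: 48.
Profit is maximized at q = 6. AVC there is 58/6 = $9.67 ≤ P, so producing beats shutting down (which would give -$48).

q = 6; profit = $56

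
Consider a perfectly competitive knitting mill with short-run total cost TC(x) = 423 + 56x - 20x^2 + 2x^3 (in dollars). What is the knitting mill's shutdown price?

$6 per unit

The firm shuts down when price falls below the minimum of average variable cost. AVC = VC/x = 56 - 20x + 2x^2.
At the minimum of AVC, MC = AVC. MC = 56 - 40x + 6x^2; setting MC = AVC gives 4x^2 - 20x = 0, so x = 5. min AVC = 6.
So the shutdown price is $6.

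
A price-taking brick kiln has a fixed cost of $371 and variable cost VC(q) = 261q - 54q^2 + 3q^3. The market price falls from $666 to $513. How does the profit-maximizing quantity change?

MC = 261 - 108q + 9q^2; the shutdown threshold is min AVC = $18 (at q = 9).
At P = $666 ≥ min AVC, set P = MC on the rising branch: q = 15.
At P = $513 ≥ min AVC, set P = MC: q = 14. The firm stays open but cuts output.

Output falls from 15 to 14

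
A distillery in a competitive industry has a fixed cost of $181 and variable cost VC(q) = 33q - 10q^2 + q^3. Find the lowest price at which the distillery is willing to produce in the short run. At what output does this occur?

$8 per unit, at q = 5

The shutdown price is the minimum of AVC. VC = 33q - 10q^2 + q^3, so AVC = 33 - 10q + q^2.
At the minimum of AVC, MC = AVC. MC = 33 - 20q + 3q^2; setting MC = AVC gives 2q^2 - 10q = 0, so q = 5. min AVC = 8.
The firm shuts down for any P below $8.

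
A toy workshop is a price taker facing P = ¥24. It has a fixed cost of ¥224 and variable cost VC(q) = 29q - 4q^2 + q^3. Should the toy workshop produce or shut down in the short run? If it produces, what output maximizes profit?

Strip out fixed cost: VC = 29q - 4q^2 + q^3. Then AVC = 29 - 4q + q^2 and MC = 29 - 8q + 3q^2.
AVC hits its minimum where MC = AVC, at q = 2, giving min AVC = 29 - 4·2 + 2^2 = ¥25.
P = ¥24 lies below min AVC = ¥25; no output level covers variable cost.
Best response: produce nothing and absorb the ¥224 fixed cost.

Shut down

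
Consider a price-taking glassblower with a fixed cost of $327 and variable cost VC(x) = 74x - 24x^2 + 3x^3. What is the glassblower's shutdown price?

$26 per unit

Short-run supply begins at min AVC. From VC = 74x - 24x^2 + 3x^3, AVC = 74 - 24x + 3x^2.
dAVC/dx = -24 + 6x = 0 gives x = 4. min AVC = 74 - 24·4 + 3·4^2 = 26.
So the shutdown price is $26.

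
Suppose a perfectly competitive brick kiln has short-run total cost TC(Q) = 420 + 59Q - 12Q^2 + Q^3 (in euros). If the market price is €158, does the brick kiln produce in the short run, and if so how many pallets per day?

Produce at Q = 11

Strip out fixed cost: VC = 59Q - 12Q^2 + Q^3. Then AVC = 59 - 12Q + Q^2 and MC = 59 - 24Q + 3Q^2.
AVC hits its minimum where MC = AVC, at Q = 6, giving min AVC = 59 - 12·6 + 6^2 = €23.
Because €158 ≥ €23, revenue can cover variable cost; the firm operates.
Solving P = MC: -99 - 24Q + 3Q^2 = 0 ⇒ Q = -3 or 11. On the upward-sloping branch, Q* = 11.
Check: AVC at Q = 11 is €48 ≤ P, so revenue covers variable cost.
Profit = P·Q − TC = 158·11 − 948 = €790.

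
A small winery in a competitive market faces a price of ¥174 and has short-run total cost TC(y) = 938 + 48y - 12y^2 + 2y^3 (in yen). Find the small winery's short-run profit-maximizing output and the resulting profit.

AVC = 48 - 12y + 2y^2 has its minimum ¥30 at y = 3; price ¥174 clears that bar, so the firm operates.
MC = 48 - 24y + 6y^2. Setting P = MC and taking the root on the rising branch gives y* = 7.
TR = 174·7 = 1218. TC = 938 + 434 = 1372. Profit = 1218 − 1372 = -¥154.
Shutting down would mean losing the fixed cost of ¥938, so operating at a loss of ¥154 is better by ¥784.

Profit = -¥154 at y = 7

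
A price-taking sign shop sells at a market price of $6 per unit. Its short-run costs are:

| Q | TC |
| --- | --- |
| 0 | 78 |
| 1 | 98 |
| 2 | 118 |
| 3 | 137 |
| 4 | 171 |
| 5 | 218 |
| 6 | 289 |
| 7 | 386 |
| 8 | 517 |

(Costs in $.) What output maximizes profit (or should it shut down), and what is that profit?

Tabulate TR − TC: Q=0: -78; Q=1: -92; Q=2: -106; Q=3: -119; Q=4: -147; Q=5: -188; Q=6: -253; Q=7: -344; Q=8: -469.
Profit is highest at Q = 0. Equivalently, the lowest AVC in the table is 59/3 ≈ $19.67 at Q = 3, and P = $6 falls below it — price never covers variable cost, so the firm shuts down and loses only its fixed cost.

Q = 0 (shut down); profit = -$78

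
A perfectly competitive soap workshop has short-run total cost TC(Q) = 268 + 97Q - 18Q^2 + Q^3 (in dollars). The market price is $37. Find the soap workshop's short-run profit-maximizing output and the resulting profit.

AVC = 97 - 18Q + Q^2; min AVC = $16 at Q = 9. Since P = $37 ≥ min AVC, the firm produces.
With MC = 97 - 36Q + 3Q^2, P = MC on the upward-sloping part at Q* = 10.
TR = 37·10 = 370. TC = 268 + 170 = 438. Profit = 370 − 438 = -$68.
That loss of $68 beats the $268 the firm would lose by shutting down; producing recovers $200 of fixed cost.

Profit = -$68 at Q = 10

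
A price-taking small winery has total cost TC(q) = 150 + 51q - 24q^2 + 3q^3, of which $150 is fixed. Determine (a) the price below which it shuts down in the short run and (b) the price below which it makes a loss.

Shutdown price = $3; break-even price = $36

AVC = 51 - 24q + 3q^2; minimized at q = 4, giving min AVC = $3. That is the shutdown price.
ATC = 150/q + 51 - 24q + 3q^2. Setting dATC/dq = −150/q^2 − 24 + 6q = 0 gives q = 5 (since 6·5^3 − 24·5^2 = 150).
min ATC = 150/5 + 51 − 24·5 + 3·5^2 = $36. That is the break-even price.
Between these two prices the firm operates at a loss; above $36 it earns a profit.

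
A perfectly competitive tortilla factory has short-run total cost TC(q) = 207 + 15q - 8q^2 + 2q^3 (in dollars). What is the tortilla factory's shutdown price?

The shutdown price is the minimum of AVC. VC = 15q - 8q^2 + 2q^3, so AVC = 15 - 8q + 2q^2.
dAVC/dq = -8 + 4q = 0 gives q = 2. min AVC = 15 - 8·2 + 2·2^2 = 7.
So the shutdown price is $7.

$7 per unit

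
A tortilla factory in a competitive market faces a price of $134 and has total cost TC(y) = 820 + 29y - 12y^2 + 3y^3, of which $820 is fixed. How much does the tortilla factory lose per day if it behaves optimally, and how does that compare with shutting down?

Profit = -$370 at y = 5

AVC = 29 - 12y + 3y^2 has its minimum $17 at y = 2; price $134 clears that bar, so the firm operates.
With MC = 29 - 24y + 9y^2, P = MC on the upward-sloping part at y* = 5.
TR = 134·5 = 670. TC = 820 + 220 = 1040. Profit = 670 − 1040 = -$370.
That loss of $370 beats the $820 the firm would lose by shutting down; producing recovers $450 of fixed cost.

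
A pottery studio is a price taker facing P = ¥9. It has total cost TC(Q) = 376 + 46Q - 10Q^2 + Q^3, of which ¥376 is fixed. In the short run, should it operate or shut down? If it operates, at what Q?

Shut down

Variable cost is VC = 46Q - 10Q^2 + Q^3, so AVC = VC/Q = 46 - 10Q + Q^2 and MC = dTC/dQ = 46 - 20Q + 3Q^2.
The AVC parabola has its vertex at Q = 10/2 = 5, where AVC = 46 - 10·5 + 5^2 = ¥21.
With P < min AVC (¥9 < ¥21), every unit sold adds to the loss.
The firm minimizes its loss by shutting down and losing only its fixed cost of ¥376.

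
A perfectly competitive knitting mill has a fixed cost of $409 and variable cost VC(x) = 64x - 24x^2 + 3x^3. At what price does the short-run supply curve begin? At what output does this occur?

$16 per unit, at x = 4

The shutdown price is the minimum of AVC. VC = 64x - 24x^2 + 3x^3, so AVC = 64 - 24x + 3x^2.
dAVC/dx = -24 + 6x = 0 gives x = 4. min AVC = 64 - 24·4 + 3·4^2 = 16.
So the shutdown price is $16.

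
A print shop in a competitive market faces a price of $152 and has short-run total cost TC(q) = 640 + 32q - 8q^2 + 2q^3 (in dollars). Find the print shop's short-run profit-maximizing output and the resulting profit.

Profit = -$64 at q = 6

AVC = 32 - 8q + 2q^2 has its minimum $24 at q = 2; price $152 clears that bar, so the firm operates.
MC = 32 - 16q + 6q^2. Setting P = MC and taking the root on the rising branch gives q* = 6.
TR = 152·6 = 912. TC = 640 + 336 = 976. Profit = 912 − 976 = -$64.
That loss of $64 beats the $640 the firm would lose by shutting down; producing recovers $576 of fixed cost.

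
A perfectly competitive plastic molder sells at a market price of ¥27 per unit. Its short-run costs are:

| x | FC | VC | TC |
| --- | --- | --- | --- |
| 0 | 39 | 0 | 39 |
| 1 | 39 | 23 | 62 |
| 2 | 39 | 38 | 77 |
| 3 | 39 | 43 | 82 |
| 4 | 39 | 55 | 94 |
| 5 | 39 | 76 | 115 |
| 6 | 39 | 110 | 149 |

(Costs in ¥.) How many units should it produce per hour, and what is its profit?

x = 5; profit = ¥20

Profit at each row (π = 27x − TC): x=0: -39; x=1: -35; x=2: -23; x=3: -1; x=4: 14; x=5: 20; x=6: 13.
Profit is maximized at x = 5. AVC there is 76/5 = ¥15.20 ≤ P, so producing beats shutting down (which would give -¥39).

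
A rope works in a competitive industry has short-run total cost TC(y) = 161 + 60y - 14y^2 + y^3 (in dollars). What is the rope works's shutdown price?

The shutdown price is the minimum of AVC. VC = 60y - 14y^2 + y^3, so AVC = 60 - 14y + y^2.
dAVC/dy = -14 + 2y = 0 gives y = 7. min AVC = 60 - 14·7 + 7^2 = 11.
For P < $11 the firm produces nothing.

$11 per unit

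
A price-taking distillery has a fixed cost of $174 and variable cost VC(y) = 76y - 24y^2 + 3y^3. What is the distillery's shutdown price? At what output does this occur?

Short-run supply begins at min AVC. From VC = 76y - 24y^2 + 3y^3, AVC = 76 - 24y + 3y^2.
dAVC/dy = -24 + 6y = 0 gives y = 4. min AVC = 76 - 24·4 + 3·4^2 = 28.
The firm shuts down for any P below $28.

$28 per unit, at y = 4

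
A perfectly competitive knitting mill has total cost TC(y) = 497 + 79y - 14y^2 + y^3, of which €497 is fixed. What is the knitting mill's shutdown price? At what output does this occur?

The firm shuts down when price falls below the minimum of average variable cost. AVC = VC/y = 79 - 14y + y^2.
At the minimum of AVC, MC = AVC. MC = 79 - 28y + 3y^2; setting MC = AVC gives 2y^2 - 14y = 0, so y = 7. min AVC = 30.
So the shutdown price is €30.

€30 per unit, at y = 7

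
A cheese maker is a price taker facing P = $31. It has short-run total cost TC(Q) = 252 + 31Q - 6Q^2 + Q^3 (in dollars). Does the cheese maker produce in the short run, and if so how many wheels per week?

Produce at Q = 4

Variable cost is VC = 31Q - 6Q^2 + Q^3, so AVC = VC/Q = 31 - 6Q + Q^2 and MC = dTC/dQ = 31 - 12Q + 3Q^2.
The AVC parabola has its vertex at Q = 6/2 = 3, where AVC = 31 - 6·3 + 3^2 = $22.
Because $31 ≥ $22, revenue can cover variable cost; the firm operates.
P = MC gives -12Q + 3Q^2 = 0, with roots 0 and 4. Take the larger (rising MC): Q* = 4.
Check: AVC at Q = 4 is $23 ≤ P, so revenue covers variable cost.
Profit = P·Q − TC = 31·4 − 344 = -$220, a loss, but smaller than the $252 fixed cost the firm would lose by shutting down.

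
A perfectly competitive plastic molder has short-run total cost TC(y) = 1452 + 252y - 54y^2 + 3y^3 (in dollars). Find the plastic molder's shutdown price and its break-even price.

AVC = 252 - 54y + 3y^2; minimized at y = 9, giving min AVC = $9. That is the shutdown price.
ATC = 1452/y + 252 - 54y + 3y^2. Setting dATC/dy = −1452/y^2 − 54 + 6y = 0 gives y = 11 (since 6·11^3 − 54·11^2 = 1452).
min ATC = 1452/11 + 252 − 54·11 + 3·11^2 = $153. That is the break-even price.
For $9 ≤ P < $153 the firm produces at a loss; below $9 it shuts down.

Shutdown price = $9; break-even price = $153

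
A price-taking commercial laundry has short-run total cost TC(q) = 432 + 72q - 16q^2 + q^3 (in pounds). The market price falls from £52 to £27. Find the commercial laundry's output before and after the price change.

MC = 72 - 32q + 3q^2; the shutdown threshold is min AVC = £8 (at q = 8).
With P = £52 above the shutdown price, P = MC gives q = 10.
At P = £27 ≥ min AVC, set P = MC: q = 9. The firm stays open but cuts output.

Output falls from 10 to 9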